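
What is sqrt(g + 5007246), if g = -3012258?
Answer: 2*sqrt(498747) ≈ 1412.4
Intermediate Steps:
sqrt(g + 5007246) = sqrt(-3012258 + 5007246) = sqrt(1994988) = 2*sqrt(498747)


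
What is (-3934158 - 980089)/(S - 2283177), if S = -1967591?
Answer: 4914247/4250768 ≈ 1.1561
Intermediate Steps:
(-3934158 - 980089)/(S - 2283177) = (-3934158 - 980089)/(-1967591 - 2283177) = -4914247/(-4250768) = -4914247*(-1/4250768) = 4914247/4250768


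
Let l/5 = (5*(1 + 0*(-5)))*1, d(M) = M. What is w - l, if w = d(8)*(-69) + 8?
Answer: -569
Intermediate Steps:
l = 25 (l = 5*((5*(1 + 0*(-5)))*1) = 5*((5*(1 + 0))*1) = 5*((5*1)*1) = 5*(5*1) = 5*5 = 25)
w = -544 (w = 8*(-69) + 8 = -552 + 8 = -544)
w - l = -544 - 1*25 = -544 - 25 = -569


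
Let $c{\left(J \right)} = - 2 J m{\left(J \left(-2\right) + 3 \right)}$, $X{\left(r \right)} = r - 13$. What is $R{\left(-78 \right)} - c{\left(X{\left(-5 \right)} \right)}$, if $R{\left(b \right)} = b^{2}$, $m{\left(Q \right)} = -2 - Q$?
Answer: $7560$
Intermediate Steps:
$X{\left(r \right)} = -13 + r$
$c{\left(J \right)} = - 2 J \left(-5 + 2 J\right)$ ($c{\left(J \right)} = - 2 J \left(-2 - \left(J \left(-2\right) + 3\right)\right) = - 2 J \left(-2 - \left(- 2 J + 3\right)\right) = - 2 J \left(-2 - \left(3 - 2 J\right)\right) = - 2 J \left(-2 + \left(-3 + 2 J\right)\right) = - 2 J \left(-5 + 2 J\right)$)
$R{\left(-78 \right)} - c{\left(X{\left(-5 \right)} \right)} = \left(-78\right)^{2} - 2 \left(-13 - 5\right) \left(5 - 2 \left(-13 - 5\right)\right) = 6084 - 2 \left(-18\right) \left(5 - -36\right) = 6084 - 2 \left(-18\right) \left(5 + 36\right) = 6084 - 2 \left(-18\right) 41 = 6084 - -1476 = 6084 + 1476 = 7560$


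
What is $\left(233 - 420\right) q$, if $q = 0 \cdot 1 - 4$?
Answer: $748$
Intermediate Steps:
$q = -4$ ($q = 0 - 4 = -4$)
$\left(233 - 420\right) q = \left(233 - 420\right) \left(-4\right) = \left(-187\right) \left(-4\right) = 748$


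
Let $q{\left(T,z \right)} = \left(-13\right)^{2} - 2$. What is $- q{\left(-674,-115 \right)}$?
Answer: $-167$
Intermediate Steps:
$q{\left(T,z \right)} = 167$ ($q{\left(T,z \right)} = 169 - 2 = 167$)
$- q{\left(-674,-115 \right)} = \left(-1\right) 167 = -167$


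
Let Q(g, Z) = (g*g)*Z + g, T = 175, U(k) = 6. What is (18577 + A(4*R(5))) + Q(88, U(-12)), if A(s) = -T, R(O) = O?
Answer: 64954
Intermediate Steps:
Q(g, Z) = g + Z*g² (Q(g, Z) = g²*Z + g = Z*g² + g = g + Z*g²)
A(s) = -175 (A(s) = -1*175 = -175)
(18577 + A(4*R(5))) + Q(88, U(-12)) = (18577 - 175) + 88*(1 + 6*88) = 18402 + 88*(1 + 528) = 18402 + 88*529 = 18402 + 46552 = 64954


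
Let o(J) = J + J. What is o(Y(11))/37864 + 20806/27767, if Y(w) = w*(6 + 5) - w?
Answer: 198476781/262842422 ≈ 0.75512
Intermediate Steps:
Y(w) = 10*w (Y(w) = w*11 - w = 11*w - w = 10*w)
o(J) = 2*J
o(Y(11))/37864 + 20806/27767 = (2*(10*11))/37864 + 20806/27767 = (2*110)*(1/37864) + 20806*(1/27767) = 220*(1/37864) + 20806/27767 = 55/9466 + 20806/27767 = 198476781/262842422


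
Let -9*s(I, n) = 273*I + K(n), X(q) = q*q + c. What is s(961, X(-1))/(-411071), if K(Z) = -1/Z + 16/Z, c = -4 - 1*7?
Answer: 174901/2466426 ≈ 0.070913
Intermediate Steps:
c = -11 (c = -4 - 7 = -11)
X(q) = -11 + q² (X(q) = q*q - 11 = q² - 11 = -11 + q²)
K(Z) = 15/Z
s(I, n) = -91*I/3 - 5/(3*n) (s(I, n) = -(273*I + 15/n)/9 = -(15/n + 273*I)/9 = -91*I/3 - 5/(3*n))
s(961, X(-1))/(-411071) = ((-5 - 91*961*(-11 + (-1)²))/(3*(-11 + (-1)²)))/(-411071) = ((-5 - 91*961*(-11 + 1))/(3*(-11 + 1)))*(-1/411071) = ((⅓)*(-5 - 91*961*(-10))/(-10))*(-1/411071) = ((⅓)*(-⅒)*(-5 + 874510))*(-1/411071) = ((⅓)*(-⅒)*874505)*(-1/411071) = -174901/6*(-1/411071) = 174901/2466426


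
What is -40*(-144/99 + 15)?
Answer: -5960/11 ≈ -541.82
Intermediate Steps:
-40*(-144/99 + 15) = -40*(-144*1/99 + 15) = -40*(-16/11 + 15) = -40*149/11 = -5960/11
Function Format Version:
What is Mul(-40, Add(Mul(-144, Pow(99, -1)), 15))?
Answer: Rational(-5960, 11) ≈ -541.82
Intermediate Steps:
Mul(-40, Add(Mul(-144, Pow(99, -1)), 15)) = Mul(-40, Add(Mul(-144, Rational(1, 99)), 15)) = Mul(-40, Add(Rational(-16, 11), 15)) = Mul(-40, Rational(149, 11)) = Rational(-5960, 11)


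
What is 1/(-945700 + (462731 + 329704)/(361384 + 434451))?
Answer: -159167/150524073413 ≈ -1.0574e-6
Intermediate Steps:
1/(-945700 + (462731 + 329704)/(361384 + 434451)) = 1/(-945700 + 792435/795835) = 1/(-945700 + 792435*(1/795835)) = 1/(-945700 + 158487/159167) = 1/(-150524073413/159167) = -159167/150524073413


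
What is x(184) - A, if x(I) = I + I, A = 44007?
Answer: -43639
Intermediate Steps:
x(I) = 2*I
x(184) - A = 2*184 - 1*44007 = 368 - 44007 = -43639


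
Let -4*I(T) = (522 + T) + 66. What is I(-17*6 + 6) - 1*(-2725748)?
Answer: 2725625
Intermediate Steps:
I(T) = -147 - T/4 (I(T) = -((522 + T) + 66)/4 = -(588 + T)/4 = -147 - T/4)
I(-17*6 + 6) - 1*(-2725748) = (-147 - (-17*6 + 6)/4) - 1*(-2725748) = (-147 - (-102 + 6)/4) + 2725748 = (-147 - ¼*(-96)) + 2725748 = (-147 + 24) + 2725748 = -123 + 2725748 = 2725625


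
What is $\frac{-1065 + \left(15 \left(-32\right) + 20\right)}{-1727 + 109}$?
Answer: $\frac{1525}{1618} \approx 0.94252$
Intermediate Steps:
$\frac{-1065 + \left(15 \left(-32\right) + 20\right)}{-1727 + 109} = \frac{-1065 + \left(-480 + 20\right)}{-1618} = \left(-1065 - 460\right) \left(- \frac{1}{1618}\right) = \left(-1525\right) \left(- \frac{1}{1618}\right) = \frac{1525}{1618}$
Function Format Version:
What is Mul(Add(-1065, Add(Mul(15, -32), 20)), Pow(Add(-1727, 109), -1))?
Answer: Rational(1525, 1618) ≈ 0.94252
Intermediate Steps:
Mul(Add(-1065, Add(Mul(15, -32), 20)), Pow(Add(-1727, 109), -1)) = Mul(Add(-1065, Add(-480, 20)), Pow(-1618, -1)) = Mul(Add(-1065, -460), Rational(-1, 1618)) = Mul(-1525, Rational(-1, 1618)) = Rational(1525, 1618)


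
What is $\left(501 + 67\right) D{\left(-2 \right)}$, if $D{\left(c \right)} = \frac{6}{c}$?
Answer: $-1704$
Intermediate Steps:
$\left(501 + 67\right) D{\left(-2 \right)} = \left(501 + 67\right) \frac{6}{-2} = 568 \cdot 6 \left(- \frac{1}{2}\right) = 568 \left(-3\right) = -1704$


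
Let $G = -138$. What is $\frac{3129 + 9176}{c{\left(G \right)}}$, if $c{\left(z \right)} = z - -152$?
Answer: $\frac{12305}{14} \approx 878.93$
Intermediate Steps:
$c{\left(z \right)} = 152 + z$ ($c{\left(z \right)} = z + 152 = 152 + z$)
$\frac{3129 + 9176}{c{\left(G \right)}} = \frac{3129 + 9176}{152 - 138} = \frac{12305}{14}$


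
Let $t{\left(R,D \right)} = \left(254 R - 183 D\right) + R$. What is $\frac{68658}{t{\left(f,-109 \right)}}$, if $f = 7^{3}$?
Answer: $\frac{11443}{17902} \approx 0.6392$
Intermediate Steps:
$f = 343$
$t{\left(R,D \right)} = - 183 D + 255 R$ ($t{\left(R,D \right)} = \left(- 183 D + 254 R\right) + R = - 183 D + 255 R$)
$\frac{68658}{t{\left(f,-109 \right)}} = \frac{68658}{\left(-183\right) \left(-109\right) + 255 \cdot 343} = \frac{68658}{19947 + 87465} = \frac{68658}{107412} = 68658 \cdot \frac{1}{107412} = \frac{11443}{17902}$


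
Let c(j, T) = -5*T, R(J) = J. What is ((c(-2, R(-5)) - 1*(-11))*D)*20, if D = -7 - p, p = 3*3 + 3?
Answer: -13680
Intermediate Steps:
p = 12 (p = 9 + 3 = 12)
D = -19 (D = -7 - 1*12 = -7 - 12 = -19)
((c(-2, R(-5)) - 1*(-11))*D)*20 = ((-5*(-5) - 1*(-11))*(-19))*20 = ((25 + 11)*(-19))*20 = (36*(-19))*20 = -684*20 = -13680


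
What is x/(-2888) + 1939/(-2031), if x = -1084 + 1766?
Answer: -3492487/2932764 ≈ -1.1909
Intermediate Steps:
x = 682
x/(-2888) + 1939/(-2031) = 682/(-2888) + 1939/(-2031) = 682*(-1/2888) + 1939*(-1/2031) = -341/1444 - 1939/2031 = -3492487/2932764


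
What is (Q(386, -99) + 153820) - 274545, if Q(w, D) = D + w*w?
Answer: 28172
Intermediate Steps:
Q(w, D) = D + w²
(Q(386, -99) + 153820) - 274545 = ((-99 + 386²) + 153820) - 274545 = ((-99 + 148996) + 153820) - 274545 = (148897 + 153820) - 274545 = 302717 - 274545 = 28172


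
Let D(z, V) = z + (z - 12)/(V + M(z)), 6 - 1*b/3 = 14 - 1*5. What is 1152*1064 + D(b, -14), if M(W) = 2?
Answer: 4902883/4 ≈ 1.2257e+6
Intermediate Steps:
b = -9 (b = 18 - 3*(14 - 1*5) = 18 - 3*(14 - 5) = 18 - 3*9 = 18 - 27 = -9)
D(z, V) = z + (-12 + z)/(2 + V) (D(z, V) = z + (z - 12)/(V + 2) = z + (-12 + z)/(2 + V))
1152*1064 + D(b, -14) = 1152*1064 + (-12 + 3*(-9) - 14*(-9))/(2 - 14) = 1225728 + (-12 - 27 + 126)/(-12) = 1225728 - 1/12*87 = 1225728 - 29/4 = 4902883/4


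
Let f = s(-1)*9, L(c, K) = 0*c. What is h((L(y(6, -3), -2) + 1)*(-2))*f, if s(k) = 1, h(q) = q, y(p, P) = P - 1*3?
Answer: -18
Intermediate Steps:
y(p, P) = -3 + P (y(p, P) = P - 3 = -3 + P)
L(c, K) = 0
f = 9 (f = 1*9 = 9)
h((L(y(6, -3), -2) + 1)*(-2))*f = ((0 + 1)*(-2))*9 = (1*(-2))*9 = -2*9 = -18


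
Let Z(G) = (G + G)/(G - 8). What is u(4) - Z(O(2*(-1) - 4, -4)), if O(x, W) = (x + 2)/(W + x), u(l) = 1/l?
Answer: 27/76 ≈ 0.35526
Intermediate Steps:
O(x, W) = (2 + x)/(W + x)
Z(G) = 2*G/(-8 + G) (Z(G) = (2*G)/(-8 + G) = 2*G/(-8 + G))
u(4) - Z(O(2*(-1) - 4, -4)) = 1/4 - 2*(2 + (2*(-1) - 4))/(-4 + (2*(-1) - 4))/(-8 + (2 + (2*(-1) - 4))/(-4 + (2*(-1) - 4))) = 1/4 - 2*(2 + (-2 - 4))/(-4 + (-2 - 4))/(-8 + (2 + (-2 - 4))/(-4 + (-2 - 4))) = 1/4 - 2*(2 - 6)/(-4 - 6)/(-8 + (2 - 6)/(-4 - 6)) = 1/4 - 2*-4/(-10)/(-8 - 4/(-10)) = 1/4 - 2*(-1/10*(-4))/(-8 - 1/10*(-4)) = 1/4 - 2*2/(5*(-8 + 2/5)) = 1/4 - 2*2/(5*(-38/5)) = 1/4 - 2*2*(-5)/(5*38) = 1/4 - 1*(-2/19) = 1/4 + 2/19 = 27/76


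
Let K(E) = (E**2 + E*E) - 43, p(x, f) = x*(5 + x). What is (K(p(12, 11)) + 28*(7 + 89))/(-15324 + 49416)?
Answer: 85877/34092 ≈ 2.5190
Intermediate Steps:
K(E) = -43 + 2*E**2 (K(E) = (E**2 + E**2) - 43 = 2*E**2 - 43 = -43 + 2*E**2)
(K(p(12, 11)) + 28*(7 + 89))/(-15324 + 49416) = ((-43 + 2*(12*(5 + 12))**2) + 28*(7 + 89))/(-15324 + 49416) = ((-43 + 2*(12*17)**2) + 28*96)/34092 = ((-43 + 2*204**2) + 2688)*(1/34092) = ((-43 + 2*41616) + 2688)*(1/34092) = ((-43 + 83232) + 2688)*(1/34092) = (83189 + 2688)*(1/34092) = 85877*(1/34092) = 85877/34092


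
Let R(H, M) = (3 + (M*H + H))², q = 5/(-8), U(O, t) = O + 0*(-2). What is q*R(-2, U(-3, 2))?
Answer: -245/8 ≈ -30.625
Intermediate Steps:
U(O, t) = O (U(O, t) = O + 0 = O)
q = -5/8 (q = 5*(-⅛) = -5/8 ≈ -0.62500)
R(H, M) = (3 + H + H*M)² (R(H, M) = (3 + (H*M + H))² = (3 + (H + H*M))² = (3 + H + H*M)²)
q*R(-2, U(-3, 2)) = -5*(3 - 2 - 2*(-3))²/8 = -5*(3 - 2 + 6)²/8 = -5/8*7² = -5/8*49 = -245/8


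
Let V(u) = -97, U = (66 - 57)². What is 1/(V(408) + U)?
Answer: -1/16 ≈ -0.062500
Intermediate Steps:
U = 81 (U = 9² = 81)
1/(V(408) + U) = 1/(-97 + 81) = 1/(-16) = -1/16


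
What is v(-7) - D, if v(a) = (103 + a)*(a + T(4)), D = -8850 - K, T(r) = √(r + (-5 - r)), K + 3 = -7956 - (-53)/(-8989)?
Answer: 1968538/8989 + 96*I*√5 ≈ 218.99 + 214.66*I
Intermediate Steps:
K = -71543504/8989 (K = -3 + (-7956 - (-53)/(-8989)) = -3 + (-7956 - (-53)*(-1)/8989) = -3 + (-7956 - 1*53/8989) = -3 + (-7956 - 53/8989) = -3 - 71516537/8989 = -71543504/8989 ≈ -7959.0)
T(r) = I*√5 (T(r) = √(-5) = I*√5)
D = -8009146/8989 (D = -8850 - 1*(-71543504/8989) = -8850 + 71543504/8989 = -8009146/8989 ≈ -890.99)
v(a) = (103 + a)*(a + I*√5)
v(-7) - D = ((-7)² + 103*(-7) + 103*I*√5 + I*(-7)*√5) - 1*(-8009146/8989) = (49 - 721 + 103*I*√5 - 7*I*√5) + 8009146/8989 = (-672 + 96*I*√5) + 8009146/8989 = 1968538/8989 + 96*I*√5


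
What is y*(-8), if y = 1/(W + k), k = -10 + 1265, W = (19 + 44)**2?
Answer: -1/653 ≈ -0.0015314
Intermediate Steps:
W = 3969 (W = 63**2 = 3969)
k = 1255
y = 1/5224 (y = 1/(3969 + 1255) = 1/5224 ≈ 0.00019142)
y*(-8) = (1/5224)*(-8) = -1/653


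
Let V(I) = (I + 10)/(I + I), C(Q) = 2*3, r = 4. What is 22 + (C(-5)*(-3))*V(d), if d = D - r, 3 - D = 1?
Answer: 58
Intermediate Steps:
C(Q) = 6
D = 2 (D = 3 - 1*1 = 3 - 1 = 2)
d = -2 (d = 2 - 1*4 = 2 - 4 = -2)
V(I) = (10 + I)/(2*I) (V(I) = (10 + I)/((2*I)) = (10 + I)*(1/(2*I)) = (10 + I)/(2*I))
22 + (C(-5)*(-3))*V(d) = 22 + (6*(-3))*((½)*(10 - 2)/(-2)) = 22 - 9*(-1)*8/2 = 22 - 18*(-2) = 22 + 36 = 58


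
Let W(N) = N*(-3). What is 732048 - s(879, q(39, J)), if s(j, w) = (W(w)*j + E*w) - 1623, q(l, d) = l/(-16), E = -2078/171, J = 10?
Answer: 663218887/912 ≈ 7.2721e+5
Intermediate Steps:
E = -2078/171 (E = -2078*1/171 = -2078/171 ≈ -12.152)
W(N) = -3*N
q(l, d) = -l/16 (q(l, d) = l*(-1/16) = -l/16)
s(j, w) = -1623 - 2078*w/171 - 3*j*w (s(j, w) = ((-3*w)*j - 2078*w/171) - 1623 = (-3*j*w - 2078*w/171) - 1623 = (-2078*w/171 - 3*j*w) - 1623 = -1623 - 2078*w/171 - 3*j*w)
732048 - s(879, q(39, J)) = 732048 - (-1623 - (-1039)*39/1368 - 3*879*(-1/16*39)) = 732048 - (-1623 - 2078/171*(-39/16) - 3*879*(-39/16)) = 732048 - (-1623 + 13507/456 + 102843/16) = 732048 - 1*4408889/912 = 732048 - 4408889/912 = 663218887/912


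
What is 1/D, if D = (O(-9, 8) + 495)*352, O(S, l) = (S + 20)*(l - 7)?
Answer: 1/178112 ≈ 5.6144e-6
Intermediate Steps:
O(S, l) = (-7 + l)*(20 + S) (O(S, l) = (20 + S)*(-7 + l) = (-7 + l)*(20 + S))
D = 178112 (D = ((-140 - 7*(-9) + 20*8 - 9*8) + 495)*352 = ((-140 + 63 + 160 - 72) + 495)*352 = (11 + 495)*352 = 506*352 = 178112)
1/D = 1/178112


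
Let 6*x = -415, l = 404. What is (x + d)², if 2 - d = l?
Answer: 7991929/36 ≈ 2.2200e+5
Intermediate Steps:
d = -402 (d = 2 - 1*404 = 2 - 404 = -402)
x = -415/6 (x = (⅙)*(-415) = -415/6 ≈ -69.167)
(x + d)² = (-415/6 - 402)² = (-2827/6)² = 7991929/36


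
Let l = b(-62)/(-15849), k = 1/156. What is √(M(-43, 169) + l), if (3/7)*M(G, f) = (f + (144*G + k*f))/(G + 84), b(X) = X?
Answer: I*√64314905918433/433206 ≈ 18.512*I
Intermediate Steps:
k = 1/156 ≈ 0.0064103
M(G, f) = 7*(144*G + 157*f/156)/(3*(84 + G)) (M(G, f) = 7*((f + (144*G + f/156))/(G + 84))/3 = 7*((144*G + 157*f/156)/(84 + G))/3 = 7*(144*G + 157*f/156)/(3*(84 + G)))
l = 62/15849 (l = -62/(-15849) = -62*(-1/15849) = 62/15849 ≈ 0.0039119)
√(M(-43, 169) + l) = √(7*(157*169 + 22464*(-43))/(468*(84 - 43)) + 62/15849) = √((7/468)*(26533 - 965952)/41 + 62/15849) = √((7/468)*(1/41)*(-939419) + 62/15849) = √(-505841/1476 + 62/15849) = √(-890775833/2599236) = I*√64314905918433/433206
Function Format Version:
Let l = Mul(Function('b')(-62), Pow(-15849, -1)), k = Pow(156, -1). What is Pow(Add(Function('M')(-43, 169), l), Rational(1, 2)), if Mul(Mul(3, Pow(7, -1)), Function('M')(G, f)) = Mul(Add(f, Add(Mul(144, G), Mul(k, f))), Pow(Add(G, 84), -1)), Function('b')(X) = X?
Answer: Mul(Rational(1, 433206), I, Pow(64314905918433, Rational(1, 2))) ≈ Mul(18.512, I)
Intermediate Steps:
k = Rational(1, 156) ≈ 0.0064103
Function('M')(G, f) = Mul(Rational(7, 3), Pow(Add(84, G), -1), Add(Mul(144, G), Mul(Rational(157, 156), f))) (Function('M')(G, f) = Mul(Rational(7, 3), Mul(Add(f, Add(Mul(144, G), Mul(Rational(1, 156), f))), Pow(Add(G, 84), -1))) = Mul(Rational(7, 3), Mul(Add(Mul(144, G), Mul(Rational(157, 156), f)), Pow(Add(84, G), -1))) = Mul(Rational(7, 3), Mul(Pow(Add(84, G), -1), Add(Mul(144, G), Mul(Rational(157, 156), f)))) = Mul(Rational(7, 3), Pow(Add(84, G), -1), Add(Mul(144, G), Mul(Rational(157, 156), f))))
l = Rational(62, 15849) (l = Mul(-62, Pow(-15849, -1)) = Mul(-62, Rational(-1, 15849)) = Rational(62, 15849) ≈ 0.0039119)
Pow(Add(Function('M')(-43, 169), l), Rational(1, 2)) = Pow(Add(Mul(Rational(7, 468), Pow(Add(84, -43), -1), Add(Mul(157, 169), Mul(22464, -43))), Rational(62, 15849)), Rational(1, 2)) = Pow(Add(Mul(Rational(7, 468), Pow(41, -1), Add(26533, -965952)), Rational(62, 15849)), Rational(1, 2)) = Pow(Add(Mul(Rational(7, 468), Rational(1, 41), -939419), Rational(62, 15849)), Rational(1, 2)) = Pow(Add(Rational(-505841, 1476), Rational(62, 15849)), Rational(1, 2)) = Pow(Rational(-890775833, 2599236), Rational(1, 2)) = Mul(Rational(1, 433206), I, Pow(64314905918433, Rational(1, 2)))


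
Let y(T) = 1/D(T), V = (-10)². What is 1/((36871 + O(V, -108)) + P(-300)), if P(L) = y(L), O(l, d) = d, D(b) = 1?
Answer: 1/36764 ≈ 2.7201e-5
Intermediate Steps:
V = 100
y(T) = 1 (y(T) = 1/1 = 1)
P(L) = 1
1/((36871 + O(V, -108)) + P(-300)) = 1/((36871 - 108) + 1) = 1/(36763 + 1) = 1/36764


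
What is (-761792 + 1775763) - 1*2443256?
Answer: -1429285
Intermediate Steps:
(-761792 + 1775763) - 1*2443256 = 1013971 - 2443256 = -1429285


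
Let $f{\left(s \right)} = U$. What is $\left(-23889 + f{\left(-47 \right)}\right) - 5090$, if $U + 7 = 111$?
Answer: $-28875$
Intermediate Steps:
$U = 104$ ($U = -7 + 111 = 104$)
$f{\left(s \right)} = 104$
$\left(-23889 + f{\left(-47 \right)}\right) - 5090 = \left(-23889 + 104\right) - 5090 = -23785 - 5090 = -28875$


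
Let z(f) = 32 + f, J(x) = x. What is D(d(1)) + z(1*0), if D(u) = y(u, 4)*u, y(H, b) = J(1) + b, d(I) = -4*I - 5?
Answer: -13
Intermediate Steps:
d(I) = -5 - 4*I
y(H, b) = 1 + b
D(u) = 5*u (D(u) = (1 + 4)*u = 5*u)
D(d(1)) + z(1*0) = 5*(-5 - 4*1) + (32 + 1*0) = 5*(-5 - 4) + (32 + 0) = 5*(-9) + 32 = -45 + 32 = -13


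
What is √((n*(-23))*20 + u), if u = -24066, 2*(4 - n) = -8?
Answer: I*√27746 ≈ 166.57*I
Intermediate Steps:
n = 8 (n = 4 - ½*(-8) = 4 + 4 = 8)
√((n*(-23))*20 + u) = √((8*(-23))*20 - 24066) = √(-184*20 - 24066) = √(-3680 - 24066) = √(-27746) = I*√27746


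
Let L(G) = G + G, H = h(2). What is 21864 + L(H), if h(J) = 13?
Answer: 21890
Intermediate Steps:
H = 13
L(G) = 2*G
21864 + L(H) = 21864 + 2*13 = 21864 + 26 = 21890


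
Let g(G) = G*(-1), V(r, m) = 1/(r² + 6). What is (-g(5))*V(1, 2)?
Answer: 5/7 ≈ 0.71429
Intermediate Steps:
V(r, m) = 1/(6 + r²)
g(G) = -G
(-g(5))*V(1, 2) = (-(-1)*5)/(6 + 1²) = (-1*(-5))/(6 + 1) = 5/7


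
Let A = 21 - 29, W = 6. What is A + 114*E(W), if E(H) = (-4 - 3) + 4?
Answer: -350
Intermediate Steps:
E(H) = -3 (E(H) = -7 + 4 = -3)
A = -8
A + 114*E(W) = -8 + 114*(-3) = -8 - 342 = -350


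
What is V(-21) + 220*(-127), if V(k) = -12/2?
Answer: -27946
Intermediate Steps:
V(k) = -6 (V(k) = -12*½ = -6)
V(-21) + 220*(-127) = -6 + 220*(-127) = -6 - 27940 = -27946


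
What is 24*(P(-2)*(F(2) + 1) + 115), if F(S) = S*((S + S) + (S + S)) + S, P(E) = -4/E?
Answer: 3672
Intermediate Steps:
F(S) = S + 4*S² (F(S) = S*(2*S + 2*S) + S = S*(4*S) + S = 4*S² + S = S + 4*S²)
24*(P(-2)*(F(2) + 1) + 115) = 24*((-4/(-2))*(2*(1 + 4*2) + 1) + 115) = 24*((-4*(-½))*(2*(1 + 8) + 1) + 115) = 24*(2*(2*9 + 1) + 115) = 24*(2*(18 + 1) + 115) = 24*(2*19 + 115) = 24*(38 + 115) = 24*153 = 3672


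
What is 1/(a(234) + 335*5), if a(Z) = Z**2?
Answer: 1/56431 ≈ 1.7721e-5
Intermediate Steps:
1/(a(234) + 335*5) = 1/(234**2 + 335*5) = 1/(54756 + 1675) = 1/56431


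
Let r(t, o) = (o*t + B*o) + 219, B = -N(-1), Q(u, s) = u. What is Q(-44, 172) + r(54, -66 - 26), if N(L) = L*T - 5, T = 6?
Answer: -5805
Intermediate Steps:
N(L) = -5 + 6*L (N(L) = L*6 - 5 = 6*L - 5 = -5 + 6*L)
B = 11 (B = -(-5 + 6*(-1)) = -(-5 - 6) = -1*(-11) = 11)
r(t, o) = 219 + 11*o + o*t (r(t, o) = (o*t + 11*o) + 219 = (11*o + o*t) + 219 = 219 + 11*o + o*t)
Q(-44, 172) + r(54, -66 - 26) = -44 + (219 + 11*(-66 - 26) + (-66 - 26)*54) = -44 + (219 + 11*(-92) - 92*54) = -44 + (219 - 1012 - 4968) = -44 - 5761 = -5805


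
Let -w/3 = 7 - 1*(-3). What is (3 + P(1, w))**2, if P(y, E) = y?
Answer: 16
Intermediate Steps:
w = -30 (w = -3*(7 - 1*(-3)) = -3*(7 + 3) = -3*10 = -30)
(3 + P(1, w))**2 = (3 + 1)**2 = 4**2 = 16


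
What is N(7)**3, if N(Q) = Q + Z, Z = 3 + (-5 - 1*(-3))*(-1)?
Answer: 1728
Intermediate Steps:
Z = 5 (Z = 3 + (-5 + 3)*(-1) = 3 - 2*(-1) = 3 + 2 = 5)
N(Q) = 5 + Q (N(Q) = Q + 5 = 5 + Q)
N(7)**3 = (5 + 7)**3 = 12**3 = 1728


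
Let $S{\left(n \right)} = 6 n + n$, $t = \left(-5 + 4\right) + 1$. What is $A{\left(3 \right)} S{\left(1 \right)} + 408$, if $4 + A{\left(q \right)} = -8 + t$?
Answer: $324$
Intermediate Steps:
$t = 0$ ($t = -1 + 1 = 0$)
$A{\left(q \right)} = -12$ ($A{\left(q \right)} = -4 + \left(-8 + 0\right) = -4 - 8 = -12$)
$S{\left(n \right)} = 7 n$
$A{\left(3 \right)} S{\left(1 \right)} + 408 = - 12 \cdot 7 \cdot 1 + 408 = \left(-12\right) 7 + 408 = -84 + 408 = 324$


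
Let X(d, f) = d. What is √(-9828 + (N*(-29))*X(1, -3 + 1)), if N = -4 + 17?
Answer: I*√10205 ≈ 101.02*I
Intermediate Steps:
N = 13
√(-9828 + (N*(-29))*X(1, -3 + 1)) = √(-9828 + (13*(-29))*1) = √(-9828 - 377*1) = √(-9828 - 377) = √(-10205) = I*√10205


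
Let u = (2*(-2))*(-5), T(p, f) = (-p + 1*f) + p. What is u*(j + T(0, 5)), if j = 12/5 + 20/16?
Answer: 173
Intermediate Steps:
j = 73/20 (j = 12*(⅕) + 20*(1/16) = 12/5 + 5/4 = 73/20 ≈ 3.6500)
T(p, f) = f (T(p, f) = (-p + f) + p = (f - p) + p = f)
u = 20 (u = -4*(-5) = 20)
u*(j + T(0, 5)) = 20*(73/20 + 5) = 20*(173/20) = 173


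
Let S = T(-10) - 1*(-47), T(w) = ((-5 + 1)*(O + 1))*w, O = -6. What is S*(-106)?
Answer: 16218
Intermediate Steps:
T(w) = 20*w (T(w) = ((-5 + 1)*(-6 + 1))*w = (-4*(-5))*w = 20*w)
S = -153 (S = 20*(-10) - 1*(-47) = -200 + 47 = -153)
S*(-106) = -153*(-106) = 16218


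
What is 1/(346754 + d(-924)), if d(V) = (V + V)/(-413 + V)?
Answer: 191/66230278 ≈ 2.8839e-6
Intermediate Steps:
d(V) = 2*V/(-413 + V) (d(V) = (2*V)/(-413 + V) = 2*V/(-413 + V))
1/(346754 + d(-924)) = 1/(346754 + 2*(-924)/(-413 - 924)) = 1/(346754 + 2*(-924)/(-1337)) = 1/(346754 + 2*(-924)*(-1/1337)) = 1/(346754 + 264/191) = 1/(66230278/191) = 191/66230278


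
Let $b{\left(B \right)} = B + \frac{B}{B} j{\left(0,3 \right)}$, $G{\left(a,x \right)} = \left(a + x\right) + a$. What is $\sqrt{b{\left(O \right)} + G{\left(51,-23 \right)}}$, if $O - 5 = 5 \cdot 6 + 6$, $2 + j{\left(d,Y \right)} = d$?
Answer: $\sqrt{118} \approx 10.863$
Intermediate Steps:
$j{\left(d,Y \right)} = -2 + d$
$G{\left(a,x \right)} = x + 2 a$
$O = 41$ ($O = 5 + \left(5 \cdot 6 + 6\right) = 5 + \left(30 + 6\right) = 5 + 36 = 41$)
$b{\left(B \right)} = -2 + B$ ($b{\left(B \right)} = B + \frac{B}{B} \left(-2 + 0\right) = B + 1 \left(-2\right) = B - 2 = -2 + B$)
$\sqrt{b{\left(O \right)} + G{\left(51,-23 \right)}} = \sqrt{\left(-2 + 41\right) + \left(-23 + 2 \cdot 51\right)} = \sqrt{39 + \left(-23 + 102\right)} = \sqrt{39 + 79} = \sqrt{118}$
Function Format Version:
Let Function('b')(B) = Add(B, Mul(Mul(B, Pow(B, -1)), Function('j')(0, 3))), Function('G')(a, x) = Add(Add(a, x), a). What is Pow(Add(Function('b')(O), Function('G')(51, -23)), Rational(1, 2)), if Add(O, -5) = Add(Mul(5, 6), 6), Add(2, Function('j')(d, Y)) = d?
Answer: Pow(118, Rational(1, 2)) ≈ 10.863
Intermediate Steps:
Function('j')(d, Y) = Add(-2, d)
Function('G')(a, x) = Add(x, Mul(2, a))
O = 41 (O = Add(5, Add(Mul(5, 6), 6)) = Add(5, Add(30, 6)) = Add(5, 36) = 41)
Function('b')(B) = Add(-2, B) (Function('b')(B) = Add(B, Mul(Mul(B, Pow(B, -1)), Add(-2, 0))) = Add(B, Mul(1, -2)) = Add(B, -2) = Add(-2, B))
Pow(Add(Function('b')(O), Function('G')(51, -23)), Rational(1, 2)) = Pow(Add(Add(-2, 41), Add(-23, Mul(2, 51))), Rational(1, 2)) = Pow(Add(39, Add(-23, 102)), Rational(1, 2)) = Pow(Add(39, 79), Rational(1, 2)) = Pow(118, Rational(1, 2))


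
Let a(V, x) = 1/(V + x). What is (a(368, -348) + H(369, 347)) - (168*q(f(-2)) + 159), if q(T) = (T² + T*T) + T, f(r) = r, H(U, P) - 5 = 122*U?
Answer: 877121/20 ≈ 43856.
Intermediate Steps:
H(U, P) = 5 + 122*U
q(T) = T + 2*T² (q(T) = (T² + T²) + T = 2*T² + T = T + 2*T²)
(a(368, -348) + H(369, 347)) - (168*q(f(-2)) + 159) = (1/(368 - 348) + (5 + 122*369)) - (168*(-2*(1 + 2*(-2))) + 159) = (1/20 + (5 + 45018)) - (168*(-2*(1 - 4)) + 159) = (1/20 + 45023) - (168*(-2*(-3)) + 159) = 900461/20 - (168*6 + 159) = 900461/20 - (1008 + 159) = 900461/20 - 1*1167 = 900461/20 - 1167 = 877121/20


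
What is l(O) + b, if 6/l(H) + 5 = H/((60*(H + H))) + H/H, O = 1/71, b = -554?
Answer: -266086/479 ≈ -555.50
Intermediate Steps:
O = 1/71 ≈ 0.014085
l(H) = -720/479 (l(H) = 6/(-5 + (H/((60*(H + H))) + H/H)) = 6/(-5 + (H/((60*(2*H))) + 1)) = 6/(-5 + (H/((120*H)) + 1)) = 6/(-5 + (H*(1/(120*H)) + 1)) = 6/(-5 + (1/120 + 1)) = 6/(-5 + 121/120) = 6/(-479/120) = 6*(-120/479) = -720/479)
l(O) + b = -720/479 - 554 = -266086/479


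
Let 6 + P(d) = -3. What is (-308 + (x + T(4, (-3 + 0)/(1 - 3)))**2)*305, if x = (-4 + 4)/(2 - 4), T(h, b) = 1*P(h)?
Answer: -69235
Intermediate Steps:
P(d) = -9 (P(d) = -6 - 3 = -9)
T(h, b) = -9 (T(h, b) = 1*(-9) = -9)
x = 0 (x = 0/(-2) = 0*(-1/2) = 0)
(-308 + (x + T(4, (-3 + 0)/(1 - 3)))**2)*305 = (-308 + (0 - 9)**2)*305 = (-308 + (-9)**2)*305 = (-308 + 81)*305 = -227*305 = -69235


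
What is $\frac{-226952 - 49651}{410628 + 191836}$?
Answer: $- \frac{276603}{602464} \approx -0.45912$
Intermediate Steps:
$\frac{-226952 - 49651}{410628 + 191836} = - \frac{276603}{602464}$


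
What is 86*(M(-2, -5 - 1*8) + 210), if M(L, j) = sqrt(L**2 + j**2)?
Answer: 18060 + 86*sqrt(173) ≈ 19191.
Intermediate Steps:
86*(M(-2, -5 - 1*8) + 210) = 86*(sqrt((-2)**2 + (-5 - 1*8)**2) + 210) = 86*(sqrt(4 + (-5 - 8)**2) + 210) = 86*(sqrt(4 + (-13)**2) + 210) = 86*(sqrt(4 + 169) + 210) = 86*(sqrt(173) + 210) = 86*(210 + sqrt(173)) = 18060 + 86*sqrt(173)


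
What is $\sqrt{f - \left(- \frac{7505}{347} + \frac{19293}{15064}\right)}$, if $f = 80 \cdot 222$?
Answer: $\frac{\sqrt{121456235739006658}}{2613604} \approx 133.34$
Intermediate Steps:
$f = 17760$
$\sqrt{f - \left(- \frac{7505}{347} + \frac{19293}{15064}\right)} = \sqrt{17760 - \left(- \frac{7505}{347} + \frac{19293}{15064}\right)} = \sqrt{17760 - - \frac{106360649}{5227208}} = \sqrt{17760 + \left(- \frac{19293}{15064} + \frac{7505}{347}\right)} = \sqrt{17760 + \frac{106360649}{5227208}} = \sqrt{\frac{92941574729}{5227208}} = \frac{\sqrt{121456235739006658}}{2613604}$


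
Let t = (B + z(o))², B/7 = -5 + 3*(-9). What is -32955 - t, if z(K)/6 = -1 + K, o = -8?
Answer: -110239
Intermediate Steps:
z(K) = -6 + 6*K (z(K) = 6*(-1 + K) = -6 + 6*K)
B = -224 (B = 7*(-5 + 3*(-9)) = 7*(-5 - 27) = 7*(-32) = -224)
t = 77284 (t = (-224 + (-6 + 6*(-8)))² = (-224 + (-6 - 48))² = (-224 - 54)² = (-278)² = 77284)
-32955 - t = -32955 - 1*77284 = -32955 - 77284 = -110239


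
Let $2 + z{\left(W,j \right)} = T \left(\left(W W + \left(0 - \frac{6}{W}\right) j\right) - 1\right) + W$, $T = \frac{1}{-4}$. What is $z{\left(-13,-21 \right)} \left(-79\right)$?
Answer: $\frac{112101}{26} \approx 4311.6$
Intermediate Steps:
$T = - \frac{1}{4} \approx -0.25$
$z{\left(W,j \right)} = - \frac{7}{4} + W - \frac{W^{2}}{4} + \frac{3 j}{2 W}$ ($z{\left(W,j \right)} = -2 + \left(- \frac{\left(W W + \left(0 - \frac{6}{W}\right) j\right) - 1}{4} + W\right) = -2 + \left(- \frac{\left(W^{2} + \left(0 - \frac{6}{W}\right) j\right) - 1}{4} + W\right) = -2 + \left(- \frac{\left(W^{2} + - \frac{6}{W} j\right) - 1}{4} + W\right) = -2 + \left(- \frac{\left(W^{2} - \frac{6 j}{W}\right) - 1}{4} + W\right) = -2 + \left(- \frac{-1 + W^{2} - \frac{6 j}{W}}{4} + W\right) = -2 + \left(\left(\frac{1}{4} - \frac{W^{2}}{4} + \frac{3 j}{2 W}\right) + W\right) = -2 + \left(\frac{1}{4} + W - \frac{W^{2}}{4} + \frac{3 j}{2 W}\right) = - \frac{7}{4} + W - \frac{W^{2}}{4} + \frac{3 j}{2 W}$)
$z{\left(-13,-21 \right)} \left(-79\right) = \frac{6 \left(-21\right) - 13 \left(-7 - \left(-13\right)^{2} + 4 \left(-13\right)\right)}{4 \left(-13\right)} \left(-79\right) = \frac{1}{4} \left(- \frac{1}{13}\right) \left(-126 - 13 \left(-7 - 169 - 52\right)\right) \left(-79\right) = \frac{1}{4} \left(- \frac{1}{13}\right) \left(-126 - -2964\right) \left(-79\right) = \frac{1}{4} \left(- \frac{1}{13}\right) \left(-126 + 2964\right) \left(-79\right) = \frac{1}{4} \left(- \frac{1}{13}\right) 2838 \left(-79\right) = \left(- \frac{1419}{26}\right) \left(-79\right) = \frac{112101}{26}$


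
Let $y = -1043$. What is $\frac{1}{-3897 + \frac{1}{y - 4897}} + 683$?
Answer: $\frac{15810201683}{23148181} \approx 683.0$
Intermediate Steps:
$\frac{1}{-3897 + \frac{1}{y - 4897}} + 683 = \frac{1}{-3897 + \frac{1}{-1043 - 4897}} + 683 = \frac{1}{-3897 + \frac{1}{-5940}} + 683 = \frac{1}{-3897 - \frac{1}{5940}} + 683 = \frac{1}{- \frac{23148181}{5940}} + 683 = - \frac{5940}{23148181} + 683 = \frac{15810201683}{23148181}$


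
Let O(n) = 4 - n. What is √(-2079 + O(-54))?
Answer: I*√2021 ≈ 44.956*I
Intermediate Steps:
√(-2079 + O(-54)) = √(-2079 + (4 - 1*(-54))) = √(-2079 + (4 + 54)) = √(-2079 + 58) = √(-2021) = I*√2021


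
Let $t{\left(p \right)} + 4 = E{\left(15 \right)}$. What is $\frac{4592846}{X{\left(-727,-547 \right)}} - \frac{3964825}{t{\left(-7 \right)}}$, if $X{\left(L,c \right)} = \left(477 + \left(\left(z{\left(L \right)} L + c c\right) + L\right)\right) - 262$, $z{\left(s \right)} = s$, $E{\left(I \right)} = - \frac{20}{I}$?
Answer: $\frac{4919746230943}{6617808} \approx 7.4341 \cdot 10^{5}$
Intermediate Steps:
$t{\left(p \right)} = - \frac{16}{3}$ ($t{\left(p \right)} = -4 - \frac{20}{15} = -4 - \frac{4}{3} = - \frac{16}{3}$)
$X{\left(L,c \right)} = 215 + L + L^{2} + c^{2}$ ($X{\left(L,c \right)} = \left(477 + \left(\left(L L + c c\right) + L\right)\right) - 262 = \left(477 + \left(\left(L^{2} + c^{2}\right) + L\right)\right) - 262 = \left(477 + \left(L + L^{2} + c^{2}\right)\right) - 262 = \left(477 + L + L^{2} + c^{2}\right) - 262 = 215 + L + L^{2} + c^{2}$)
$\frac{4592846}{X{\left(-727,-547 \right)}} - \frac{3964825}{t{\left(-7 \right)}} = \frac{4592846}{215 - 727 + \left(-727\right)^{2} + \left(-547\right)^{2}} - \frac{3964825}{- \frac{16}{3}} = \frac{4592846}{215 - 727 + 528529 + 299209} - - \frac{11894475}{16} = \frac{4592846}{827226} + \frac{11894475}{16} = 4592846 \cdot \frac{1}{827226} + \frac{11894475}{16} = \frac{2296423}{413613} + \frac{11894475}{16} = \frac{4919746230943}{6617808}$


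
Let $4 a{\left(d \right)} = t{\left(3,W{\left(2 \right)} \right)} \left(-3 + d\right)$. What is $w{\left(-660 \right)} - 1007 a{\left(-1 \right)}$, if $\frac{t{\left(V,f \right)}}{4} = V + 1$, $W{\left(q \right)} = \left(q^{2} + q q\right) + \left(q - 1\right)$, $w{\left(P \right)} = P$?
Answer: $15452$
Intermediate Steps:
$W{\left(q \right)} = -1 + q + 2 q^{2}$ ($W{\left(q \right)} = \left(q^{2} + q^{2}\right) + \left(-1 + q\right) = 2 q^{2} + \left(-1 + q\right) = -1 + q + 2 q^{2}$)
$t{\left(V,f \right)} = 4 + 4 V$ ($t{\left(V,f \right)} = 4 \left(V + 1\right) = 4 \left(1 + V\right) = 4 + 4 V$)
$a{\left(d \right)} = -12 + 4 d$ ($a{\left(d \right)} = \frac{\left(4 + 4 \cdot 3\right) \left(-3 + d\right)}{4} = \frac{\left(4 + 12\right) \left(-3 + d\right)}{4} = \frac{16 \left(-3 + d\right)}{4} = \frac{-48 + 16 d}{4} = -12 + 4 d$)
$w{\left(-660 \right)} - 1007 a{\left(-1 \right)} = -660 - 1007 \left(-12 + 4 \left(-1\right)\right) = -660 - 1007 \left(-12 - 4\right) = -660 - 1007 \left(-16\right) = -660 - -16112 = -660 + 16112 = 15452$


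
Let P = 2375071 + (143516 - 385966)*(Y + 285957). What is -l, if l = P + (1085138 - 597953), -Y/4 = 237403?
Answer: -160906017006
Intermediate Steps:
Y = -949612 (Y = -4*237403 = -949612)
P = 160905529821 (P = 2375071 + (143516 - 385966)*(-949612 + 285957) = 2375071 - 242450*(-663655) = 2375071 + 160903154750 = 160905529821)
l = 160906017006 (l = 160905529821 + (1085138 - 597953) = 160905529821 + 487185 = 160906017006)
-l = -1*160906017006 = -160906017006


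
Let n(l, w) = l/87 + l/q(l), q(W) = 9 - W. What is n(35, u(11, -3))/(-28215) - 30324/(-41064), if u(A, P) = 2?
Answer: 278079886/376551747 ≈ 0.73849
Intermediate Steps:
n(l, w) = l/87 + l/(9 - l)
n(35, u(11, -3))/(-28215) - 30324/(-41064) = ((1/87)*35*(-96 + 35)/(-9 + 35))/(-28215) - 30324/(-41064) = ((1/87)*35*(-61)/26)*(-1/28215) - 30324*(-1/41064) = ((1/87)*35*(1/26)*(-61))*(-1/28215) + 2527/3422 = -2135/2262*(-1/28215) + 2527/3422 = 427/12764466 + 2527/3422 = 278079886/376551747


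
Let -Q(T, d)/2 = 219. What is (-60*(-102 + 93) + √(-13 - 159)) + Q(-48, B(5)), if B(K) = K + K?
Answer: 102 + 2*I*√43 ≈ 102.0 + 13.115*I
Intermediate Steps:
B(K) = 2*K
Q(T, d) = -438 (Q(T, d) = -2*219 = -438)
(-60*(-102 + 93) + √(-13 - 159)) + Q(-48, B(5)) = (-60*(-102 + 93) + √(-13 - 159)) - 438 = (-60*(-9) + √(-172)) - 438 = (540 + 2*I*√43) - 438 = 102 + 2*I*√43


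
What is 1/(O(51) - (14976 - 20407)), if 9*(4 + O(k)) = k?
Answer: 3/16298 ≈ 0.00018407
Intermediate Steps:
O(k) = -4 + k/9
1/(O(51) - (14976 - 20407)) = 1/((-4 + (⅑)*51) - (14976 - 20407)) = 1/((-4 + 17/3) - 1*(-5431)) = 1/(5/3 + 5431) = 1/(16298/3) = 3/16298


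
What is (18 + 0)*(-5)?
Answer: -90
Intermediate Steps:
(18 + 0)*(-5) = 18*(-5) = -90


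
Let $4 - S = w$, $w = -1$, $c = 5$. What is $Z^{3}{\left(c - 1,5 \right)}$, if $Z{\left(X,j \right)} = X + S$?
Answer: $729$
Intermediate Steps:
$S = 5$ ($S = 4 - -1 = 4 + 1 = 5$)
$Z{\left(X,j \right)} = 5 + X$ ($Z{\left(X,j \right)} = X + 5 = 5 + X$)
$Z^{3}{\left(c - 1,5 \right)} = \left(5 + \left(5 - 1\right)\right)^{3} = \left(5 + 4\right)^{3} = 9^{3} = 729$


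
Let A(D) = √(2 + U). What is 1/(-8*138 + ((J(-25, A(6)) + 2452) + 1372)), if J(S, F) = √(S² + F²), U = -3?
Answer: 170/462361 - √39/1849444 ≈ 0.00036430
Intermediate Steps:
A(D) = I (A(D) = √(2 - 3) = √(-1) = I)
J(S, F) = √(F² + S²)
1/(-8*138 + ((J(-25, A(6)) + 2452) + 1372)) = 1/(-8*138 + ((√(I² + (-25)²) + 2452) + 1372)) = 1/(-1104 + ((√(-1 + 625) + 2452) + 1372)) = 1/(-1104 + ((√624 + 2452) + 1372)) = 1/(-1104 + ((4*√39 + 2452) + 1372)) = 1/(-1104 + ((2452 + 4*√39) + 1372)) = 1/(-1104 + (3824 + 4*√39)) = 1/(2720 + 4*√39)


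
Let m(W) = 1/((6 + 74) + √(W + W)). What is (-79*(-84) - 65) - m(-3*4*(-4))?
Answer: 2588969/394 + √6/1576 ≈ 6571.0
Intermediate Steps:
m(W) = 1/(80 + √2*√W) (m(W) = 1/(80 + √(2*W)) = 1/(80 + √2*√W))
(-79*(-84) - 65) - m(-3*4*(-4)) = (-79*(-84) - 65) - 1/(80 + √2*√(-3*4*(-4))) = (6636 - 65) - 1/(80 + √2*√(-12*(-4))) = 6571 - 1/(80 + √2*√48) = 6571 - 1/(80 + √2*(4*√3)) = 6571 - 1/(80 + 4*√6)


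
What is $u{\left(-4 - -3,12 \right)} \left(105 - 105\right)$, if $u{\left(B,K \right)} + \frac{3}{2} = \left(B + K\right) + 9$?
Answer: $0$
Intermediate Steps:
$u{\left(B,K \right)} = \frac{15}{2} + B + K$ ($u{\left(B,K \right)} = - \frac{3}{2} + \left(\left(B + K\right) + 9\right) = - \frac{3}{2} + \left(9 + B + K\right) = \frac{15}{2} + B + K$)
$u{\left(-4 - -3,12 \right)} \left(105 - 105\right) = \left(\frac{15}{2} - 1 + 12\right) \left(105 - 105\right) = \left(\frac{15}{2} + \left(-4 + 3\right) + 12\right) 0 = \left(\frac{15}{2} - 1 + 12\right) 0 = \frac{37}{2} \cdot 0 = 0$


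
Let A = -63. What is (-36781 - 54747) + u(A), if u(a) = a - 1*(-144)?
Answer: -91447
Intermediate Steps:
u(a) = 144 + a (u(a) = a + 144 = 144 + a)
(-36781 - 54747) + u(A) = (-36781 - 54747) + (144 - 63) = -91528 + 81 = -91447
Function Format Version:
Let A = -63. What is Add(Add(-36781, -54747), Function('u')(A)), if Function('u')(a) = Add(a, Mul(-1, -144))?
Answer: -91447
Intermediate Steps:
Function('u')(a) = Add(144, a) (Function('u')(a) = Add(a, 144) = Add(144, a))
Add(Add(-36781, -54747), Function('u')(A)) = Add(Add(-36781, -54747), Add(144, -63)) = Add(-91528, 81) = -91447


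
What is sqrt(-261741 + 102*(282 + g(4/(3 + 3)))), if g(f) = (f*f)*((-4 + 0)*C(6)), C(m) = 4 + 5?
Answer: I*sqrt(234609) ≈ 484.36*I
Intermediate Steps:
C(m) = 9
g(f) = -36*f**2 (g(f) = (f*f)*((-4 + 0)*9) = f**2*(-4*9) = f**2*(-36) = -36*f**2)
sqrt(-261741 + 102*(282 + g(4/(3 + 3)))) = sqrt(-261741 + 102*(282 - 36*16/(3 + 3)**2)) = sqrt(-261741 + 102*(282 - 36*(4/6)**2)) = sqrt(-261741 + 102*(282 - 36*((1/6)*4)**2)) = sqrt(-261741 + 102*(282 - 36*(2/3)**2)) = sqrt(-261741 + 102*(282 - 36*4/9)) = sqrt(-261741 + 102*(282 - 16)) = sqrt(-261741 + 102*266) = sqrt(-261741 + 27132) = sqrt(-234609) = I*sqrt(234609)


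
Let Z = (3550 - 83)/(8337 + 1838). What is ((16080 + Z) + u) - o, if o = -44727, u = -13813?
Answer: 478167417/10175 ≈ 46994.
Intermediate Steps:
Z = 3467/10175 ≈ 0.34074
((16080 + Z) + u) - o = ((16080 + 3467/10175) - 13813) - 1*(-44727) = (163617467/10175 - 13813) + 44727 = 23070192/10175 + 44727 = 478167417/10175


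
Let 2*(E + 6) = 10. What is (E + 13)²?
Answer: 144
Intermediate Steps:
E = -1 (E = -6 + (½)*10 = -6 + 5 = -1)
(E + 13)² = (-1 + 13)² = 12² = 144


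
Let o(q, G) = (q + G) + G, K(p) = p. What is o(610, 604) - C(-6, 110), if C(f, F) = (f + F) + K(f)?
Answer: 1720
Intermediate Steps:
o(q, G) = q + 2*G (o(q, G) = (G + q) + G = q + 2*G)
C(f, F) = F + 2*f (C(f, F) = (f + F) + f = (F + f) + f = F + 2*f)
o(610, 604) - C(-6, 110) = (610 + 2*604) - (110 + 2*(-6)) = (610 + 1208) - (110 - 12) = 1818 - 1*98 = 1818 - 98 = 1720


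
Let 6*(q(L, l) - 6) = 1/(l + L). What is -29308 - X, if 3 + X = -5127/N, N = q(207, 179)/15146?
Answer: 179438351687/13897 ≈ 1.2912e+7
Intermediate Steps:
q(L, l) = 6 + 1/(6*(L + l)) (q(L, l) = 6 + 1/(6*(l + L)) = 6 + 1/(6*(L + l)))
N = 13897/35078136 (N = ((1/6 + 6*207 + 6*179)/(207 + 179))/15146 = ((1/6 + 1242 + 1074)/386)*(1/15146) = ((1/386)*(13897/6))*(1/15146) = (13897/2316)*(1/15146) = 13897/35078136 ≈ 0.00039617)
X = -179845644963/13897 (X = -3 - 5127/13897/35078136 = -3 - 5127*35078136/13897 = -3 - 179845603272/13897 = -179845644963/13897 ≈ -1.2941e+7)
-29308 - X = -29308 - 1*(-179845644963/13897) = -29308 + 179845644963/13897 = 179438351687/13897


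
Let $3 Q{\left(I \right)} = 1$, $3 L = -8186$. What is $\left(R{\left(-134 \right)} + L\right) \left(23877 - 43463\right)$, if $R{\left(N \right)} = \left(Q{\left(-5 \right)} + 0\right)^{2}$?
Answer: $\frac{480973402}{9} \approx 5.3441 \cdot 10^{7}$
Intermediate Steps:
$L = - \frac{8186}{3}$ ($L = \frac{1}{3} \left(-8186\right) = - \frac{8186}{3} \approx -2728.7$)
$Q{\left(I \right)} = \frac{1}{3}$ ($Q{\left(I \right)} = \frac{1}{3} \cdot 1 = \frac{1}{3}$)
$R{\left(N \right)} = \frac{1}{9}$ ($R{\left(N \right)} = \left(\frac{1}{3} + 0\right)^{2} = \left(\frac{1}{3}\right)^{2} = \frac{1}{9}$)
$\left(R{\left(-134 \right)} + L\right) \left(23877 - 43463\right) = \left(\frac{1}{9} - \frac{8186}{3}\right) \left(23877 - 43463\right) = \left(- \frac{24557}{9}\right) \left(-19586\right) = \frac{480973402}{9}$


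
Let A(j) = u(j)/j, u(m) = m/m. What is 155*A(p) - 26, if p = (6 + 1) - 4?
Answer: 77/3 ≈ 25.667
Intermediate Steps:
u(m) = 1
p = 3 (p = 7 - 4 = 3)
A(j) = 1/j
155*A(p) - 26 = 155/3 - 26 = 77/3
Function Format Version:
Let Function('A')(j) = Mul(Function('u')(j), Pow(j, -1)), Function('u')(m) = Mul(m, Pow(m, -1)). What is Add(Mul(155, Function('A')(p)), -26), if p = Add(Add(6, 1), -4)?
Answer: Rational(77, 3) ≈ 25.667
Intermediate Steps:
Function('u')(m) = 1
p = 3 (p = Add(7, -4) = 3)
Function('A')(j) = Pow(j, -1) (Function('A')(j) = Mul(1, Pow(j, -1)) = Pow(j, -1))
Add(Mul(155, Function('A')(p)), -26) = Add(Mul(155, Pow(3, -1)), -26) = Add(Mul(155, Rational(1, 3)), -26) = Add(Rational(155, 3), -26) = Rational(77, 3)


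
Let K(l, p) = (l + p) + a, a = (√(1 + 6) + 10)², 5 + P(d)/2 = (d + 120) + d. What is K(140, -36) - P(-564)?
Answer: 2237 + 20*√7 ≈ 2289.9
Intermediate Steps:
P(d) = 230 + 4*d (P(d) = -10 + 2*((d + 120) + d) = -10 + 2*((120 + d) + d) = -10 + 2*(120 + 2*d) = -10 + (240 + 4*d) = 230 + 4*d)
a = (10 + √7)² (a = (√7 + 10)² = (10 + √7)² ≈ 159.92)
K(l, p) = l + p + (10 + √7)² (K(l, p) = (l + p) + (10 + √7)² = l + p + (10 + √7)²)
K(140, -36) - P(-564) = (140 - 36 + (10 + √7)²) - (230 + 4*(-564)) = (104 + (10 + √7)²) - (230 - 2256) = (104 + (10 + √7)²) - 1*(-2026) = (104 + (10 + √7)²) + 2026 = 2130 + (10 + √7)²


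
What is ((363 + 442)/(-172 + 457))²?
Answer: 25921/3249 ≈ 7.9781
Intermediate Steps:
((363 + 442)/(-172 + 457))² = (805/285)² = (805*(1/285))² = (161/57)² = 25921/3249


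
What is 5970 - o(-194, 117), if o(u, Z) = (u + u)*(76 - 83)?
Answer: 3254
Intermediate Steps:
o(u, Z) = -14*u (o(u, Z) = (2*u)*(-7) = -14*u)
5970 - o(-194, 117) = 5970 - (-14)*(-194) = 5970 - 1*2716 = 5970 - 2716 = 3254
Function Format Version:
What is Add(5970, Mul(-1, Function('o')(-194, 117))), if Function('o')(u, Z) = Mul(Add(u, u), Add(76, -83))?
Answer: 3254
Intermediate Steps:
Function('o')(u, Z) = Mul(-14, u) (Function('o')(u, Z) = Mul(Mul(2, u), -7) = Mul(-14, u))
Add(5970, Mul(-1, Function('o')(-194, 117))) = Add(5970, Mul(-1, Mul(-14, -194))) = Add(5970, Mul(-1, 2716)) = Add(5970, -2716) = 3254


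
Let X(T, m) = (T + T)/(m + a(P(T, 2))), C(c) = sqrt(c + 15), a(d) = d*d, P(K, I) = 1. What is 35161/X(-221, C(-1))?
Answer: -35161/442 - 35161*sqrt(14)/442 ≈ -377.20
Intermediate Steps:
a(d) = d**2
C(c) = sqrt(15 + c)
X(T, m) = 2*T/(1 + m) (X(T, m) = (T + T)/(m + 1**2) = (2*T)/(m + 1) = (2*T)/(1 + m) = 2*T/(1 + m))
35161/X(-221, C(-1)) = 35161/((2*(-221)/(1 + sqrt(15 - 1)))) = 35161/((2*(-221)/(1 + sqrt(14)))) = 35161/((-442/(1 + sqrt(14)))) = 35161*(-1/442 - sqrt(14)/442) = -35161/442 - 35161*sqrt(14)/442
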